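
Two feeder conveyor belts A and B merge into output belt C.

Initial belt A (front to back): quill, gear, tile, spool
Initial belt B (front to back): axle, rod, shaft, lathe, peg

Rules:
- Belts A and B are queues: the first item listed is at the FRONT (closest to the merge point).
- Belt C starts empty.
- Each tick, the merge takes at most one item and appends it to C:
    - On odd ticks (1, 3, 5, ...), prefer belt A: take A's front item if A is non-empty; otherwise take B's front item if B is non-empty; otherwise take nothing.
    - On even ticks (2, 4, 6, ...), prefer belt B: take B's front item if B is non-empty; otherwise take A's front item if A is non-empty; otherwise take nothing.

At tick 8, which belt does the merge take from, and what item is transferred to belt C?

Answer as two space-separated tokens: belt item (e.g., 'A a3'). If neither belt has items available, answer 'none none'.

Tick 1: prefer A, take quill from A; A=[gear,tile,spool] B=[axle,rod,shaft,lathe,peg] C=[quill]
Tick 2: prefer B, take axle from B; A=[gear,tile,spool] B=[rod,shaft,lathe,peg] C=[quill,axle]
Tick 3: prefer A, take gear from A; A=[tile,spool] B=[rod,shaft,lathe,peg] C=[quill,axle,gear]
Tick 4: prefer B, take rod from B; A=[tile,spool] B=[shaft,lathe,peg] C=[quill,axle,gear,rod]
Tick 5: prefer A, take tile from A; A=[spool] B=[shaft,lathe,peg] C=[quill,axle,gear,rod,tile]
Tick 6: prefer B, take shaft from B; A=[spool] B=[lathe,peg] C=[quill,axle,gear,rod,tile,shaft]
Tick 7: prefer A, take spool from A; A=[-] B=[lathe,peg] C=[quill,axle,gear,rod,tile,shaft,spool]
Tick 8: prefer B, take lathe from B; A=[-] B=[peg] C=[quill,axle,gear,rod,tile,shaft,spool,lathe]

Answer: B lathe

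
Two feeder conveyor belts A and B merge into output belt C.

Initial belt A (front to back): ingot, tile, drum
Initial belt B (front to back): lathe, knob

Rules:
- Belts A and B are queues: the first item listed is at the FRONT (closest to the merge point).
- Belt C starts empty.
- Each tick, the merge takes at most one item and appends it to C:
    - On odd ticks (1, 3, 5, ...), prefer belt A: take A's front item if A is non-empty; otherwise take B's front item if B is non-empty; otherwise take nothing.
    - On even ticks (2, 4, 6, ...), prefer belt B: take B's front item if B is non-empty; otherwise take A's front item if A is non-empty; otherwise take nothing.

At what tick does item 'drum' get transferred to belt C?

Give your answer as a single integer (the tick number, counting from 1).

Tick 1: prefer A, take ingot from A; A=[tile,drum] B=[lathe,knob] C=[ingot]
Tick 2: prefer B, take lathe from B; A=[tile,drum] B=[knob] C=[ingot,lathe]
Tick 3: prefer A, take tile from A; A=[drum] B=[knob] C=[ingot,lathe,tile]
Tick 4: prefer B, take knob from B; A=[drum] B=[-] C=[ingot,lathe,tile,knob]
Tick 5: prefer A, take drum from A; A=[-] B=[-] C=[ingot,lathe,tile,knob,drum]

Answer: 5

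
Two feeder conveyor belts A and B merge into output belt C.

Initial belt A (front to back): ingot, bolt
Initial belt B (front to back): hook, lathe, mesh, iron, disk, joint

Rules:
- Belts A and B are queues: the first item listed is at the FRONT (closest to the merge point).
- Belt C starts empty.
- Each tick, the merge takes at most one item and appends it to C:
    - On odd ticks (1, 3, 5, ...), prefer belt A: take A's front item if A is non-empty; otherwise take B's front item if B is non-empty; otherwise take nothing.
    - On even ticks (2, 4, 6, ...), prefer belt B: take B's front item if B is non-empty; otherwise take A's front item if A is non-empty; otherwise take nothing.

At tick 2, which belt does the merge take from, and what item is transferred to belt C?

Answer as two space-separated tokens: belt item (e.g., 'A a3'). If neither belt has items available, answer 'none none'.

Tick 1: prefer A, take ingot from A; A=[bolt] B=[hook,lathe,mesh,iron,disk,joint] C=[ingot]
Tick 2: prefer B, take hook from B; A=[bolt] B=[lathe,mesh,iron,disk,joint] C=[ingot,hook]

Answer: B hook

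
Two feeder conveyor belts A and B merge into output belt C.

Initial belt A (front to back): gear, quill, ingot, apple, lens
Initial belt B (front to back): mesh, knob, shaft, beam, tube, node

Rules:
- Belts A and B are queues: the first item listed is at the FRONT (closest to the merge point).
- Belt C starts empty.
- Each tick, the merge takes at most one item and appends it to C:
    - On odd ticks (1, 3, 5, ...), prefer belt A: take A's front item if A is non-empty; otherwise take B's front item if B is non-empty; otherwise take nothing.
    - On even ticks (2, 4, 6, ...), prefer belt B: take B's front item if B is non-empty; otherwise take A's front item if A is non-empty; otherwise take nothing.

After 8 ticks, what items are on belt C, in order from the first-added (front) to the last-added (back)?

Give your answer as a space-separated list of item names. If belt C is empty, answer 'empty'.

Answer: gear mesh quill knob ingot shaft apple beam

Derivation:
Tick 1: prefer A, take gear from A; A=[quill,ingot,apple,lens] B=[mesh,knob,shaft,beam,tube,node] C=[gear]
Tick 2: prefer B, take mesh from B; A=[quill,ingot,apple,lens] B=[knob,shaft,beam,tube,node] C=[gear,mesh]
Tick 3: prefer A, take quill from A; A=[ingot,apple,lens] B=[knob,shaft,beam,tube,node] C=[gear,mesh,quill]
Tick 4: prefer B, take knob from B; A=[ingot,apple,lens] B=[shaft,beam,tube,node] C=[gear,mesh,quill,knob]
Tick 5: prefer A, take ingot from A; A=[apple,lens] B=[shaft,beam,tube,node] C=[gear,mesh,quill,knob,ingot]
Tick 6: prefer B, take shaft from B; A=[apple,lens] B=[beam,tube,node] C=[gear,mesh,quill,knob,ingot,shaft]
Tick 7: prefer A, take apple from A; A=[lens] B=[beam,tube,node] C=[gear,mesh,quill,knob,ingot,shaft,apple]
Tick 8: prefer B, take beam from B; A=[lens] B=[tube,node] C=[gear,mesh,quill,knob,ingot,shaft,apple,beam]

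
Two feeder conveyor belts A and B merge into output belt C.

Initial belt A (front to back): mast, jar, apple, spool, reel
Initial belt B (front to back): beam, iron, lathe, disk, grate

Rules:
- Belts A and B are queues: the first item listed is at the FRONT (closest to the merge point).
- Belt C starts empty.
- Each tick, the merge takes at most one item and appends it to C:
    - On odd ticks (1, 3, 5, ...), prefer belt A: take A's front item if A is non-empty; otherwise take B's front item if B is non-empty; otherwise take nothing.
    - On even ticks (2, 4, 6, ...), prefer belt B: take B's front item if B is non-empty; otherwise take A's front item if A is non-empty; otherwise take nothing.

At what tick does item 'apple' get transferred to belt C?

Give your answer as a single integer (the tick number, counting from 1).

Answer: 5

Derivation:
Tick 1: prefer A, take mast from A; A=[jar,apple,spool,reel] B=[beam,iron,lathe,disk,grate] C=[mast]
Tick 2: prefer B, take beam from B; A=[jar,apple,spool,reel] B=[iron,lathe,disk,grate] C=[mast,beam]
Tick 3: prefer A, take jar from A; A=[apple,spool,reel] B=[iron,lathe,disk,grate] C=[mast,beam,jar]
Tick 4: prefer B, take iron from B; A=[apple,spool,reel] B=[lathe,disk,grate] C=[mast,beam,jar,iron]
Tick 5: prefer A, take apple from A; A=[spool,reel] B=[lathe,disk,grate] C=[mast,beam,jar,iron,apple]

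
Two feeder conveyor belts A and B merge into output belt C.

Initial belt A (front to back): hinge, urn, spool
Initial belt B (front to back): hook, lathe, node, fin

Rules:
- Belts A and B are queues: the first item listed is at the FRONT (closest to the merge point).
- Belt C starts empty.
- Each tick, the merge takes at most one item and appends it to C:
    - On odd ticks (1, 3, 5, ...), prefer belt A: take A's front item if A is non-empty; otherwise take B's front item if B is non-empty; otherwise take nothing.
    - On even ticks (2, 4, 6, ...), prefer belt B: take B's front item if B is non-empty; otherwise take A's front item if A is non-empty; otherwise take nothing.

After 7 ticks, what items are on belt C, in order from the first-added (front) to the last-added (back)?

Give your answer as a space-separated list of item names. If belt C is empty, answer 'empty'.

Answer: hinge hook urn lathe spool node fin

Derivation:
Tick 1: prefer A, take hinge from A; A=[urn,spool] B=[hook,lathe,node,fin] C=[hinge]
Tick 2: prefer B, take hook from B; A=[urn,spool] B=[lathe,node,fin] C=[hinge,hook]
Tick 3: prefer A, take urn from A; A=[spool] B=[lathe,node,fin] C=[hinge,hook,urn]
Tick 4: prefer B, take lathe from B; A=[spool] B=[node,fin] C=[hinge,hook,urn,lathe]
Tick 5: prefer A, take spool from A; A=[-] B=[node,fin] C=[hinge,hook,urn,lathe,spool]
Tick 6: prefer B, take node from B; A=[-] B=[fin] C=[hinge,hook,urn,lathe,spool,node]
Tick 7: prefer A, take fin from B; A=[-] B=[-] C=[hinge,hook,urn,lathe,spool,node,fin]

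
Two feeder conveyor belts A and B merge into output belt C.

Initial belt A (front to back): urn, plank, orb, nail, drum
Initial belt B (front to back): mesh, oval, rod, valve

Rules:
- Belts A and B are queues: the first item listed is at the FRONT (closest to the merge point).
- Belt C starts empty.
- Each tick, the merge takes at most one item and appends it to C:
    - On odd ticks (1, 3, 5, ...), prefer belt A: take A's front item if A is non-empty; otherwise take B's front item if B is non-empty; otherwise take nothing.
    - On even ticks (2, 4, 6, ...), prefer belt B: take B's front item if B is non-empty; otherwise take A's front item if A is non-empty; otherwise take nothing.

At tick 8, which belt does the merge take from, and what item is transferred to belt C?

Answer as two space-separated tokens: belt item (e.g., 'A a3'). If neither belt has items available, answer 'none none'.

Tick 1: prefer A, take urn from A; A=[plank,orb,nail,drum] B=[mesh,oval,rod,valve] C=[urn]
Tick 2: prefer B, take mesh from B; A=[plank,orb,nail,drum] B=[oval,rod,valve] C=[urn,mesh]
Tick 3: prefer A, take plank from A; A=[orb,nail,drum] B=[oval,rod,valve] C=[urn,mesh,plank]
Tick 4: prefer B, take oval from B; A=[orb,nail,drum] B=[rod,valve] C=[urn,mesh,plank,oval]
Tick 5: prefer A, take orb from A; A=[nail,drum] B=[rod,valve] C=[urn,mesh,plank,oval,orb]
Tick 6: prefer B, take rod from B; A=[nail,drum] B=[valve] C=[urn,mesh,plank,oval,orb,rod]
Tick 7: prefer A, take nail from A; A=[drum] B=[valve] C=[urn,mesh,plank,oval,orb,rod,nail]
Tick 8: prefer B, take valve from B; A=[drum] B=[-] C=[urn,mesh,plank,oval,orb,rod,nail,valve]

Answer: B valve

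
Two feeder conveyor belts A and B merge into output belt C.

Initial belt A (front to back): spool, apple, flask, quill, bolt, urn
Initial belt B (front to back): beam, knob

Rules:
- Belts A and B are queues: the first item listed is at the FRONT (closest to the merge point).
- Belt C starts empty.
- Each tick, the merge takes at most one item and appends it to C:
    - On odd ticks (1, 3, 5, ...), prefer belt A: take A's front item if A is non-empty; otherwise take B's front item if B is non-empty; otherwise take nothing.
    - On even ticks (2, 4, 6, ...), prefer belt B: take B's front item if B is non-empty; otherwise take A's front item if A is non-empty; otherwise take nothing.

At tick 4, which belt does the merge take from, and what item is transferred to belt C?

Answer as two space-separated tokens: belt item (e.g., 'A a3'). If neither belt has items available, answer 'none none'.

Answer: B knob

Derivation:
Tick 1: prefer A, take spool from A; A=[apple,flask,quill,bolt,urn] B=[beam,knob] C=[spool]
Tick 2: prefer B, take beam from B; A=[apple,flask,quill,bolt,urn] B=[knob] C=[spool,beam]
Tick 3: prefer A, take apple from A; A=[flask,quill,bolt,urn] B=[knob] C=[spool,beam,apple]
Tick 4: prefer B, take knob from B; A=[flask,quill,bolt,urn] B=[-] C=[spool,beam,apple,knob]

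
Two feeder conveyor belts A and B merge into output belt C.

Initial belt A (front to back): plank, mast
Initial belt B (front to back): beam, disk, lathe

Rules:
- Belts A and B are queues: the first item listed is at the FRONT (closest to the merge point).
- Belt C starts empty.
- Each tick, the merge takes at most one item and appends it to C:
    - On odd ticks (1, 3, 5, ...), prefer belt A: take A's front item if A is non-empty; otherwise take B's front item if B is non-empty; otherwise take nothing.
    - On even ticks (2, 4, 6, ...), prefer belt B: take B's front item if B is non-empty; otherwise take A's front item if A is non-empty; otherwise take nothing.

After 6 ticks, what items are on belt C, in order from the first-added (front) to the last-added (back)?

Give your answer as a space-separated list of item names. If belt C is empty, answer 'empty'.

Answer: plank beam mast disk lathe

Derivation:
Tick 1: prefer A, take plank from A; A=[mast] B=[beam,disk,lathe] C=[plank]
Tick 2: prefer B, take beam from B; A=[mast] B=[disk,lathe] C=[plank,beam]
Tick 3: prefer A, take mast from A; A=[-] B=[disk,lathe] C=[plank,beam,mast]
Tick 4: prefer B, take disk from B; A=[-] B=[lathe] C=[plank,beam,mast,disk]
Tick 5: prefer A, take lathe from B; A=[-] B=[-] C=[plank,beam,mast,disk,lathe]
Tick 6: prefer B, both empty, nothing taken; A=[-] B=[-] C=[plank,beam,mast,disk,lathe]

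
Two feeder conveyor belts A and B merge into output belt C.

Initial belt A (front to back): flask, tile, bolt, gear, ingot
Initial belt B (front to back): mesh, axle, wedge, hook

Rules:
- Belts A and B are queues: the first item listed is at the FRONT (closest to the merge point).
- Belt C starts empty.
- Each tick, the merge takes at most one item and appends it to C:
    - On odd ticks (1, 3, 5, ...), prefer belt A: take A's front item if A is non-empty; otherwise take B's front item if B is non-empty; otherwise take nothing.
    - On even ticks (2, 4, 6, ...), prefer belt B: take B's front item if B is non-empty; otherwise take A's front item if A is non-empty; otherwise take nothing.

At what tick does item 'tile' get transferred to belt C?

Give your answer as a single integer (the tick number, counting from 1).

Tick 1: prefer A, take flask from A; A=[tile,bolt,gear,ingot] B=[mesh,axle,wedge,hook] C=[flask]
Tick 2: prefer B, take mesh from B; A=[tile,bolt,gear,ingot] B=[axle,wedge,hook] C=[flask,mesh]
Tick 3: prefer A, take tile from A; A=[bolt,gear,ingot] B=[axle,wedge,hook] C=[flask,mesh,tile]

Answer: 3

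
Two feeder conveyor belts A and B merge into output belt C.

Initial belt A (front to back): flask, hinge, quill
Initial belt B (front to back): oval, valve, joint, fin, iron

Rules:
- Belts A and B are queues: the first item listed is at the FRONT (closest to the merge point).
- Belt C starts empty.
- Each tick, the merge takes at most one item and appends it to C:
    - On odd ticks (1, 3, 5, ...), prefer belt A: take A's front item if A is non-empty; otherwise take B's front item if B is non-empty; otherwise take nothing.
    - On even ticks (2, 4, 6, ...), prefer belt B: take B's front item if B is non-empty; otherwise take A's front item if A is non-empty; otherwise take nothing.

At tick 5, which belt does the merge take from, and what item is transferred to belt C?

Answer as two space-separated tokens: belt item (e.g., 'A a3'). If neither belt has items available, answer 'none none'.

Answer: A quill

Derivation:
Tick 1: prefer A, take flask from A; A=[hinge,quill] B=[oval,valve,joint,fin,iron] C=[flask]
Tick 2: prefer B, take oval from B; A=[hinge,quill] B=[valve,joint,fin,iron] C=[flask,oval]
Tick 3: prefer A, take hinge from A; A=[quill] B=[valve,joint,fin,iron] C=[flask,oval,hinge]
Tick 4: prefer B, take valve from B; A=[quill] B=[joint,fin,iron] C=[flask,oval,hinge,valve]
Tick 5: prefer A, take quill from A; A=[-] B=[joint,fin,iron] C=[flask,oval,hinge,valve,quill]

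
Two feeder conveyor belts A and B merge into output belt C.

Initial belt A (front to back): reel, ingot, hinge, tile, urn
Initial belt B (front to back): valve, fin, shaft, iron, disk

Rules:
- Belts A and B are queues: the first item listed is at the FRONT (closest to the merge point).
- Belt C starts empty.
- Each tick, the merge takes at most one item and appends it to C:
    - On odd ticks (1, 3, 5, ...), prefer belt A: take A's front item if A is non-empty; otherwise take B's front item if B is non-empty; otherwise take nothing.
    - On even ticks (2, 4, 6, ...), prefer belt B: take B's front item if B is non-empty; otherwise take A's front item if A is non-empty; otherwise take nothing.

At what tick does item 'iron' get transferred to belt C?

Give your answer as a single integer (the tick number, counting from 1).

Tick 1: prefer A, take reel from A; A=[ingot,hinge,tile,urn] B=[valve,fin,shaft,iron,disk] C=[reel]
Tick 2: prefer B, take valve from B; A=[ingot,hinge,tile,urn] B=[fin,shaft,iron,disk] C=[reel,valve]
Tick 3: prefer A, take ingot from A; A=[hinge,tile,urn] B=[fin,shaft,iron,disk] C=[reel,valve,ingot]
Tick 4: prefer B, take fin from B; A=[hinge,tile,urn] B=[shaft,iron,disk] C=[reel,valve,ingot,fin]
Tick 5: prefer A, take hinge from A; A=[tile,urn] B=[shaft,iron,disk] C=[reel,valve,ingot,fin,hinge]
Tick 6: prefer B, take shaft from B; A=[tile,urn] B=[iron,disk] C=[reel,valve,ingot,fin,hinge,shaft]
Tick 7: prefer A, take tile from A; A=[urn] B=[iron,disk] C=[reel,valve,ingot,fin,hinge,shaft,tile]
Tick 8: prefer B, take iron from B; A=[urn] B=[disk] C=[reel,valve,ingot,fin,hinge,shaft,tile,iron]

Answer: 8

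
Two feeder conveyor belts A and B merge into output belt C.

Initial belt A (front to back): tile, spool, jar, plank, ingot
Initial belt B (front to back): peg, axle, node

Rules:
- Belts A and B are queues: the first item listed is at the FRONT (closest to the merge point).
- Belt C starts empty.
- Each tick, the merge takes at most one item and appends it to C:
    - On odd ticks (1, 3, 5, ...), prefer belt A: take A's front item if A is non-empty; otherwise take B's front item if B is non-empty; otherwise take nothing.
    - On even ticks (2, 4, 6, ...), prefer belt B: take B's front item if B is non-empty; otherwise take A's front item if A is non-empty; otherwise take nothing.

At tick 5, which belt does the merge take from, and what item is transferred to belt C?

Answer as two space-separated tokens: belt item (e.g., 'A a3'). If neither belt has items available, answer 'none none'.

Tick 1: prefer A, take tile from A; A=[spool,jar,plank,ingot] B=[peg,axle,node] C=[tile]
Tick 2: prefer B, take peg from B; A=[spool,jar,plank,ingot] B=[axle,node] C=[tile,peg]
Tick 3: prefer A, take spool from A; A=[jar,plank,ingot] B=[axle,node] C=[tile,peg,spool]
Tick 4: prefer B, take axle from B; A=[jar,plank,ingot] B=[node] C=[tile,peg,spool,axle]
Tick 5: prefer A, take jar from A; A=[plank,ingot] B=[node] C=[tile,peg,spool,axle,jar]

Answer: A jar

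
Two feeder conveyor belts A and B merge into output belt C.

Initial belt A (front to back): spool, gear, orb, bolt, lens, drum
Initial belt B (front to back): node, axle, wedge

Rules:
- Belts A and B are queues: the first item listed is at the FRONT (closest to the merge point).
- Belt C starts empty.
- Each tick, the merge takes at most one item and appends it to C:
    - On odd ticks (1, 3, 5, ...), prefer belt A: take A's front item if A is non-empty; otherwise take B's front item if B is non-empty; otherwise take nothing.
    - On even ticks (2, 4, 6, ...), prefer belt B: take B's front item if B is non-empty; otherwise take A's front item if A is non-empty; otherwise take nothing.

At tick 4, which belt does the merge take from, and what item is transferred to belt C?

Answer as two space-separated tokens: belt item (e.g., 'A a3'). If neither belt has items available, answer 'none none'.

Tick 1: prefer A, take spool from A; A=[gear,orb,bolt,lens,drum] B=[node,axle,wedge] C=[spool]
Tick 2: prefer B, take node from B; A=[gear,orb,bolt,lens,drum] B=[axle,wedge] C=[spool,node]
Tick 3: prefer A, take gear from A; A=[orb,bolt,lens,drum] B=[axle,wedge] C=[spool,node,gear]
Tick 4: prefer B, take axle from B; A=[orb,bolt,lens,drum] B=[wedge] C=[spool,node,gear,axle]

Answer: B axle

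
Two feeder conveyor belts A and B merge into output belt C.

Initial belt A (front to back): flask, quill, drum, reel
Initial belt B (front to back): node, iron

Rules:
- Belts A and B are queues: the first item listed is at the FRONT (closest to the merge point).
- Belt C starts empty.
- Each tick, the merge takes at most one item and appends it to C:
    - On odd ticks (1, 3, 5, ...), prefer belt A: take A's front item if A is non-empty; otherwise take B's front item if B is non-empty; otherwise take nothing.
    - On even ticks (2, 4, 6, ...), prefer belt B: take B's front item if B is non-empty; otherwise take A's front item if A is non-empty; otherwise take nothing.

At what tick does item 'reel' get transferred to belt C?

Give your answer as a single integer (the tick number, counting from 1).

Answer: 6

Derivation:
Tick 1: prefer A, take flask from A; A=[quill,drum,reel] B=[node,iron] C=[flask]
Tick 2: prefer B, take node from B; A=[quill,drum,reel] B=[iron] C=[flask,node]
Tick 3: prefer A, take quill from A; A=[drum,reel] B=[iron] C=[flask,node,quill]
Tick 4: prefer B, take iron from B; A=[drum,reel] B=[-] C=[flask,node,quill,iron]
Tick 5: prefer A, take drum from A; A=[reel] B=[-] C=[flask,node,quill,iron,drum]
Tick 6: prefer B, take reel from A; A=[-] B=[-] C=[flask,node,quill,iron,drum,reel]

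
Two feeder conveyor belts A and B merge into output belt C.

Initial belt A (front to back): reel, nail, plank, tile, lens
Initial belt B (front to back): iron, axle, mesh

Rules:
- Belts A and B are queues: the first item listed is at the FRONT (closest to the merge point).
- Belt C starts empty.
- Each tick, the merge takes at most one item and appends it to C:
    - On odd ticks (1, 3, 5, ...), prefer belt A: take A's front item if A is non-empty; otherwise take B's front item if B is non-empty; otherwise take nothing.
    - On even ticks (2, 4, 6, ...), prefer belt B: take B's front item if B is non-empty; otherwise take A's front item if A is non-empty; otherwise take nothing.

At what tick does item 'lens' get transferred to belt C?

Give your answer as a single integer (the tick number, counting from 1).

Tick 1: prefer A, take reel from A; A=[nail,plank,tile,lens] B=[iron,axle,mesh] C=[reel]
Tick 2: prefer B, take iron from B; A=[nail,plank,tile,lens] B=[axle,mesh] C=[reel,iron]
Tick 3: prefer A, take nail from A; A=[plank,tile,lens] B=[axle,mesh] C=[reel,iron,nail]
Tick 4: prefer B, take axle from B; A=[plank,tile,lens] B=[mesh] C=[reel,iron,nail,axle]
Tick 5: prefer A, take plank from A; A=[tile,lens] B=[mesh] C=[reel,iron,nail,axle,plank]
Tick 6: prefer B, take mesh from B; A=[tile,lens] B=[-] C=[reel,iron,nail,axle,plank,mesh]
Tick 7: prefer A, take tile from A; A=[lens] B=[-] C=[reel,iron,nail,axle,plank,mesh,tile]
Tick 8: prefer B, take lens from A; A=[-] B=[-] C=[reel,iron,nail,axle,plank,mesh,tile,lens]

Answer: 8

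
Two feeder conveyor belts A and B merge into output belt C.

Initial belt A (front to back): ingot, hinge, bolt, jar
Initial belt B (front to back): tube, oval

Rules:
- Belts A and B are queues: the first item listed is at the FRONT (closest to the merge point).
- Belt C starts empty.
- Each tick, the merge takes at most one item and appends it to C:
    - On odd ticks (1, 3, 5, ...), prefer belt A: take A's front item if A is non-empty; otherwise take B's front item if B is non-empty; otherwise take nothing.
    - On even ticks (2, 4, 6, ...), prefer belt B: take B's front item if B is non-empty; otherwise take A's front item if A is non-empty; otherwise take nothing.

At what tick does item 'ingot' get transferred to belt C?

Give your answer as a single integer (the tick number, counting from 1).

Tick 1: prefer A, take ingot from A; A=[hinge,bolt,jar] B=[tube,oval] C=[ingot]

Answer: 1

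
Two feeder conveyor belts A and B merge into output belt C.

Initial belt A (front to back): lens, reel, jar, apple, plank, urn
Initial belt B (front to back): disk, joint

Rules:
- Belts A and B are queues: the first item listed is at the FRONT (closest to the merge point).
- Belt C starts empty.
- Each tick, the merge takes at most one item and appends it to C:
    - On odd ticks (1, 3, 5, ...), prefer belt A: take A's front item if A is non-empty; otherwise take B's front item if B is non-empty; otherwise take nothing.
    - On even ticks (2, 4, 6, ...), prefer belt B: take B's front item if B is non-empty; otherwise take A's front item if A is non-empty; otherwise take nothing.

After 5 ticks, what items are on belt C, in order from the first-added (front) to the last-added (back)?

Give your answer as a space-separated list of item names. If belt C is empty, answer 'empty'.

Answer: lens disk reel joint jar

Derivation:
Tick 1: prefer A, take lens from A; A=[reel,jar,apple,plank,urn] B=[disk,joint] C=[lens]
Tick 2: prefer B, take disk from B; A=[reel,jar,apple,plank,urn] B=[joint] C=[lens,disk]
Tick 3: prefer A, take reel from A; A=[jar,apple,plank,urn] B=[joint] C=[lens,disk,reel]
Tick 4: prefer B, take joint from B; A=[jar,apple,plank,urn] B=[-] C=[lens,disk,reel,joint]
Tick 5: prefer A, take jar from A; A=[apple,plank,urn] B=[-] C=[lens,disk,reel,joint,jar]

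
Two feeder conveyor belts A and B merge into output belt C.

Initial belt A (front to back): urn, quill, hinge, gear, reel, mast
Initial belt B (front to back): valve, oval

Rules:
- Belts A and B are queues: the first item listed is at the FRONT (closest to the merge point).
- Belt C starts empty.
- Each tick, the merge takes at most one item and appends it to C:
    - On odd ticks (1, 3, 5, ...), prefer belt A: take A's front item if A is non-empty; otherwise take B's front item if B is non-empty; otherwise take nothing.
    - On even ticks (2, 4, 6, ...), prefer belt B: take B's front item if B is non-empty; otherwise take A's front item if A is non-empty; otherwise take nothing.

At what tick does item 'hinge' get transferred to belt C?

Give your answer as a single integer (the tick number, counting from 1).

Answer: 5

Derivation:
Tick 1: prefer A, take urn from A; A=[quill,hinge,gear,reel,mast] B=[valve,oval] C=[urn]
Tick 2: prefer B, take valve from B; A=[quill,hinge,gear,reel,mast] B=[oval] C=[urn,valve]
Tick 3: prefer A, take quill from A; A=[hinge,gear,reel,mast] B=[oval] C=[urn,valve,quill]
Tick 4: prefer B, take oval from B; A=[hinge,gear,reel,mast] B=[-] C=[urn,valve,quill,oval]
Tick 5: prefer A, take hinge from A; A=[gear,reel,mast] B=[-] C=[urn,valve,quill,oval,hinge]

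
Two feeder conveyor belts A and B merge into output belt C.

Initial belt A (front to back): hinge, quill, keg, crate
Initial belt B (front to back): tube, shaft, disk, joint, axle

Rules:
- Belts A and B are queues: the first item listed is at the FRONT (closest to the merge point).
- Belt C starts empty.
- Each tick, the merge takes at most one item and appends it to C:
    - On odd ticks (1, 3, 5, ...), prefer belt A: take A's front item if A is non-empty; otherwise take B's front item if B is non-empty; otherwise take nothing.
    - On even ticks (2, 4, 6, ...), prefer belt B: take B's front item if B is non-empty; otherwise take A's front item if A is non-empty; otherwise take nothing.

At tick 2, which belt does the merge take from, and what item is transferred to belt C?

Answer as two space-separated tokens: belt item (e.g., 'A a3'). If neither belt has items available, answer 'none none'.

Answer: B tube

Derivation:
Tick 1: prefer A, take hinge from A; A=[quill,keg,crate] B=[tube,shaft,disk,joint,axle] C=[hinge]
Tick 2: prefer B, take tube from B; A=[quill,keg,crate] B=[shaft,disk,joint,axle] C=[hinge,tube]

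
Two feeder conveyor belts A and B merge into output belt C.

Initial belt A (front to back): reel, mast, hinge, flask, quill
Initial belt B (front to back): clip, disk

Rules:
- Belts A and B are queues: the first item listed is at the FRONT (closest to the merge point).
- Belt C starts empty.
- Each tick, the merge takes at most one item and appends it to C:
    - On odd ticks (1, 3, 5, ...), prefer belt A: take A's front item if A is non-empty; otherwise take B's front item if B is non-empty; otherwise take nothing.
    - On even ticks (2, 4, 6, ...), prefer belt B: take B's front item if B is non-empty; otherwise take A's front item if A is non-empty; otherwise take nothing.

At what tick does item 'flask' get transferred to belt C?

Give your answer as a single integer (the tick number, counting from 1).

Tick 1: prefer A, take reel from A; A=[mast,hinge,flask,quill] B=[clip,disk] C=[reel]
Tick 2: prefer B, take clip from B; A=[mast,hinge,flask,quill] B=[disk] C=[reel,clip]
Tick 3: prefer A, take mast from A; A=[hinge,flask,quill] B=[disk] C=[reel,clip,mast]
Tick 4: prefer B, take disk from B; A=[hinge,flask,quill] B=[-] C=[reel,clip,mast,disk]
Tick 5: prefer A, take hinge from A; A=[flask,quill] B=[-] C=[reel,clip,mast,disk,hinge]
Tick 6: prefer B, take flask from A; A=[quill] B=[-] C=[reel,clip,mast,disk,hinge,flask]

Answer: 6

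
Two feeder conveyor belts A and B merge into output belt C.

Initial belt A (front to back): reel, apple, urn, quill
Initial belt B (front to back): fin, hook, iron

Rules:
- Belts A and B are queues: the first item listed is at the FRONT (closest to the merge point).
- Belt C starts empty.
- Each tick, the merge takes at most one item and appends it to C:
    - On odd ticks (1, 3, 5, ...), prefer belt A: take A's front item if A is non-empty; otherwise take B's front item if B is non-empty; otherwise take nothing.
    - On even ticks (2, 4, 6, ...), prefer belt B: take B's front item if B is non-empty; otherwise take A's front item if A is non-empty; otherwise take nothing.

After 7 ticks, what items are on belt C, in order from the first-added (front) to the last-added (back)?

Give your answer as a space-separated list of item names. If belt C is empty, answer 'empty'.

Tick 1: prefer A, take reel from A; A=[apple,urn,quill] B=[fin,hook,iron] C=[reel]
Tick 2: prefer B, take fin from B; A=[apple,urn,quill] B=[hook,iron] C=[reel,fin]
Tick 3: prefer A, take apple from A; A=[urn,quill] B=[hook,iron] C=[reel,fin,apple]
Tick 4: prefer B, take hook from B; A=[urn,quill] B=[iron] C=[reel,fin,apple,hook]
Tick 5: prefer A, take urn from A; A=[quill] B=[iron] C=[reel,fin,apple,hook,urn]
Tick 6: prefer B, take iron from B; A=[quill] B=[-] C=[reel,fin,apple,hook,urn,iron]
Tick 7: prefer A, take quill from A; A=[-] B=[-] C=[reel,fin,apple,hook,urn,iron,quill]

Answer: reel fin apple hook urn iron quill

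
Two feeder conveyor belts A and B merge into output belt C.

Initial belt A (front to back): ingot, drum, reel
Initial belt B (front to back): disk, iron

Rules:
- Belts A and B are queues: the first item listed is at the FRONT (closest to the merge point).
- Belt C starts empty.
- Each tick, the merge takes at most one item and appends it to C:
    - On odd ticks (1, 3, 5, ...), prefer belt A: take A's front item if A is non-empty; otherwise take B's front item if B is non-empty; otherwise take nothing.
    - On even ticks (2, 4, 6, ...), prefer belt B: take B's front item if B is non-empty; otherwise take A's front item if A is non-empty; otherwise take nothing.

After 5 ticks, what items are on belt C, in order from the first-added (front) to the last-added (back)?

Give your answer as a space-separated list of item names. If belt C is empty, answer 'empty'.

Tick 1: prefer A, take ingot from A; A=[drum,reel] B=[disk,iron] C=[ingot]
Tick 2: prefer B, take disk from B; A=[drum,reel] B=[iron] C=[ingot,disk]
Tick 3: prefer A, take drum from A; A=[reel] B=[iron] C=[ingot,disk,drum]
Tick 4: prefer B, take iron from B; A=[reel] B=[-] C=[ingot,disk,drum,iron]
Tick 5: prefer A, take reel from A; A=[-] B=[-] C=[ingot,disk,drum,iron,reel]

Answer: ingot disk drum iron reel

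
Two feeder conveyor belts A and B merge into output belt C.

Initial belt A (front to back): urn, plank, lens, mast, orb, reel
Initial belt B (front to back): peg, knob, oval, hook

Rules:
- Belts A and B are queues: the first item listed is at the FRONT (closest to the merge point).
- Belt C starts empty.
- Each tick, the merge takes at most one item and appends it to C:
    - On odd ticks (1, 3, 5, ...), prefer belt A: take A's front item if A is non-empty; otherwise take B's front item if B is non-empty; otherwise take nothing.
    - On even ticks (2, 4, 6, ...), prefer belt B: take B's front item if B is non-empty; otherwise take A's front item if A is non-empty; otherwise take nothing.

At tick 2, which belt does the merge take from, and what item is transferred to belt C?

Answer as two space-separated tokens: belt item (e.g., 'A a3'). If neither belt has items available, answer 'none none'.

Tick 1: prefer A, take urn from A; A=[plank,lens,mast,orb,reel] B=[peg,knob,oval,hook] C=[urn]
Tick 2: prefer B, take peg from B; A=[plank,lens,mast,orb,reel] B=[knob,oval,hook] C=[urn,peg]

Answer: B peg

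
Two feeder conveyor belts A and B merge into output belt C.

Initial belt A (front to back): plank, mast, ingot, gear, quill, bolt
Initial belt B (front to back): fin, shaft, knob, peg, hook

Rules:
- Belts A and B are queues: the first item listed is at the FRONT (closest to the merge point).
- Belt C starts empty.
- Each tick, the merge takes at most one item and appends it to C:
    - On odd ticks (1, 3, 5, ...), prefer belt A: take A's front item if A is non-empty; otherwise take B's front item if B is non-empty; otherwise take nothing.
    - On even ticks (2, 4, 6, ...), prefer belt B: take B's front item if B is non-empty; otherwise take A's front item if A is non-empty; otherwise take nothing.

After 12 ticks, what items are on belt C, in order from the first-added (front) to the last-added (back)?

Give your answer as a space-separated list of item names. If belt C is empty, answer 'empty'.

Answer: plank fin mast shaft ingot knob gear peg quill hook bolt

Derivation:
Tick 1: prefer A, take plank from A; A=[mast,ingot,gear,quill,bolt] B=[fin,shaft,knob,peg,hook] C=[plank]
Tick 2: prefer B, take fin from B; A=[mast,ingot,gear,quill,bolt] B=[shaft,knob,peg,hook] C=[plank,fin]
Tick 3: prefer A, take mast from A; A=[ingot,gear,quill,bolt] B=[shaft,knob,peg,hook] C=[plank,fin,mast]
Tick 4: prefer B, take shaft from B; A=[ingot,gear,quill,bolt] B=[knob,peg,hook] C=[plank,fin,mast,shaft]
Tick 5: prefer A, take ingot from A; A=[gear,quill,bolt] B=[knob,peg,hook] C=[plank,fin,mast,shaft,ingot]
Tick 6: prefer B, take knob from B; A=[gear,quill,bolt] B=[peg,hook] C=[plank,fin,mast,shaft,ingot,knob]
Tick 7: prefer A, take gear from A; A=[quill,bolt] B=[peg,hook] C=[plank,fin,mast,shaft,ingot,knob,gear]
Tick 8: prefer B, take peg from B; A=[quill,bolt] B=[hook] C=[plank,fin,mast,shaft,ingot,knob,gear,peg]
Tick 9: prefer A, take quill from A; A=[bolt] B=[hook] C=[plank,fin,mast,shaft,ingot,knob,gear,peg,quill]
Tick 10: prefer B, take hook from B; A=[bolt] B=[-] C=[plank,fin,mast,shaft,ingot,knob,gear,peg,quill,hook]
Tick 11: prefer A, take bolt from A; A=[-] B=[-] C=[plank,fin,mast,shaft,ingot,knob,gear,peg,quill,hook,bolt]
Tick 12: prefer B, both empty, nothing taken; A=[-] B=[-] C=[plank,fin,mast,shaft,ingot,knob,gear,peg,quill,hook,bolt]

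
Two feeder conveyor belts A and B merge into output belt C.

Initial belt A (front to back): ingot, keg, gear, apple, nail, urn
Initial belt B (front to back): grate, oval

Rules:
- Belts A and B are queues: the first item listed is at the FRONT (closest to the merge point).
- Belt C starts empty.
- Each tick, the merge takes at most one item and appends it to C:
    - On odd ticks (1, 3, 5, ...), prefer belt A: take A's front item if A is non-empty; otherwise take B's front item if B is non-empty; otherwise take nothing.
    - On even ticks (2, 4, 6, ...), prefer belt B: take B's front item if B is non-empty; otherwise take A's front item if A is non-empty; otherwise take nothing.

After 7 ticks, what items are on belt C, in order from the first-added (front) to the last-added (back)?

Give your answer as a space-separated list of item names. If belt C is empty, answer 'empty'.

Tick 1: prefer A, take ingot from A; A=[keg,gear,apple,nail,urn] B=[grate,oval] C=[ingot]
Tick 2: prefer B, take grate from B; A=[keg,gear,apple,nail,urn] B=[oval] C=[ingot,grate]
Tick 3: prefer A, take keg from A; A=[gear,apple,nail,urn] B=[oval] C=[ingot,grate,keg]
Tick 4: prefer B, take oval from B; A=[gear,apple,nail,urn] B=[-] C=[ingot,grate,keg,oval]
Tick 5: prefer A, take gear from A; A=[apple,nail,urn] B=[-] C=[ingot,grate,keg,oval,gear]
Tick 6: prefer B, take apple from A; A=[nail,urn] B=[-] C=[ingot,grate,keg,oval,gear,apple]
Tick 7: prefer A, take nail from A; A=[urn] B=[-] C=[ingot,grate,keg,oval,gear,apple,nail]

Answer: ingot grate keg oval gear apple nail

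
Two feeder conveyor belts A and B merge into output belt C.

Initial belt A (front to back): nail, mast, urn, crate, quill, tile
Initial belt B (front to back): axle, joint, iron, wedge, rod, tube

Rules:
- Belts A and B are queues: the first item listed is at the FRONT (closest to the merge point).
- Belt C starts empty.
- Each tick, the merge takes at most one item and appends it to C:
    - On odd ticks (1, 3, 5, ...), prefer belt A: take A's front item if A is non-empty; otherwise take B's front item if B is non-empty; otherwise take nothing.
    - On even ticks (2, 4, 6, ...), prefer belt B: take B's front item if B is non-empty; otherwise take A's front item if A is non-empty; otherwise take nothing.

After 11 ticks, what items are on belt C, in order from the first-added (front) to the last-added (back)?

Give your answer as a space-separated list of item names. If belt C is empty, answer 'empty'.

Tick 1: prefer A, take nail from A; A=[mast,urn,crate,quill,tile] B=[axle,joint,iron,wedge,rod,tube] C=[nail]
Tick 2: prefer B, take axle from B; A=[mast,urn,crate,quill,tile] B=[joint,iron,wedge,rod,tube] C=[nail,axle]
Tick 3: prefer A, take mast from A; A=[urn,crate,quill,tile] B=[joint,iron,wedge,rod,tube] C=[nail,axle,mast]
Tick 4: prefer B, take joint from B; A=[urn,crate,quill,tile] B=[iron,wedge,rod,tube] C=[nail,axle,mast,joint]
Tick 5: prefer A, take urn from A; A=[crate,quill,tile] B=[iron,wedge,rod,tube] C=[nail,axle,mast,joint,urn]
Tick 6: prefer B, take iron from B; A=[crate,quill,tile] B=[wedge,rod,tube] C=[nail,axle,mast,joint,urn,iron]
Tick 7: prefer A, take crate from A; A=[quill,tile] B=[wedge,rod,tube] C=[nail,axle,mast,joint,urn,iron,crate]
Tick 8: prefer B, take wedge from B; A=[quill,tile] B=[rod,tube] C=[nail,axle,mast,joint,urn,iron,crate,wedge]
Tick 9: prefer A, take quill from A; A=[tile] B=[rod,tube] C=[nail,axle,mast,joint,urn,iron,crate,wedge,quill]
Tick 10: prefer B, take rod from B; A=[tile] B=[tube] C=[nail,axle,mast,joint,urn,iron,crate,wedge,quill,rod]
Tick 11: prefer A, take tile from A; A=[-] B=[tube] C=[nail,axle,mast,joint,urn,iron,crate,wedge,quill,rod,tile]

Answer: nail axle mast joint urn iron crate wedge quill rod tile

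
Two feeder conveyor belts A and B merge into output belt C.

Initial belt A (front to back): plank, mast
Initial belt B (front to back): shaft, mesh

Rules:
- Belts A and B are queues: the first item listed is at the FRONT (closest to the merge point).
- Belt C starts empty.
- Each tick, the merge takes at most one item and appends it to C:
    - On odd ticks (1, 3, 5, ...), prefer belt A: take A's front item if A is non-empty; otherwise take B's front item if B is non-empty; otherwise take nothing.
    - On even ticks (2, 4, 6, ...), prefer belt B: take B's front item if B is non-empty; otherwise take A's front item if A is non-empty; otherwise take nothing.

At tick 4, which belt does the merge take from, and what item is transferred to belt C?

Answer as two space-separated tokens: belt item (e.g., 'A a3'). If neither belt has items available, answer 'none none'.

Tick 1: prefer A, take plank from A; A=[mast] B=[shaft,mesh] C=[plank]
Tick 2: prefer B, take shaft from B; A=[mast] B=[mesh] C=[plank,shaft]
Tick 3: prefer A, take mast from A; A=[-] B=[mesh] C=[plank,shaft,mast]
Tick 4: prefer B, take mesh from B; A=[-] B=[-] C=[plank,shaft,mast,mesh]

Answer: B mesh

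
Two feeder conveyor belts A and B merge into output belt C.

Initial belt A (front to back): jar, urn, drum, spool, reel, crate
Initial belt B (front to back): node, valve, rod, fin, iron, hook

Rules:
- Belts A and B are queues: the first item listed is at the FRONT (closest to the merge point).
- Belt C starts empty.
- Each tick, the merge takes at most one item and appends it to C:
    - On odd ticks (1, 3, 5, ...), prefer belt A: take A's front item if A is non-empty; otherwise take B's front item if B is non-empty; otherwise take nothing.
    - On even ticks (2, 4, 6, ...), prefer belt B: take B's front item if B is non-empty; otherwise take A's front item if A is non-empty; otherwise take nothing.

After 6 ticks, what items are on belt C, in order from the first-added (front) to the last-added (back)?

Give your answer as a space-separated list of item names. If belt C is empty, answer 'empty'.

Tick 1: prefer A, take jar from A; A=[urn,drum,spool,reel,crate] B=[node,valve,rod,fin,iron,hook] C=[jar]
Tick 2: prefer B, take node from B; A=[urn,drum,spool,reel,crate] B=[valve,rod,fin,iron,hook] C=[jar,node]
Tick 3: prefer A, take urn from A; A=[drum,spool,reel,crate] B=[valve,rod,fin,iron,hook] C=[jar,node,urn]
Tick 4: prefer B, take valve from B; A=[drum,spool,reel,crate] B=[rod,fin,iron,hook] C=[jar,node,urn,valve]
Tick 5: prefer A, take drum from A; A=[spool,reel,crate] B=[rod,fin,iron,hook] C=[jar,node,urn,valve,drum]
Tick 6: prefer B, take rod from B; A=[spool,reel,crate] B=[fin,iron,hook] C=[jar,node,urn,valve,drum,rod]

Answer: jar node urn valve drum rod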